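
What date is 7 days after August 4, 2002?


Start: August 4, 2002
Add 7 days
August 4 + 7 = August 11, 2002

August 11, 2002


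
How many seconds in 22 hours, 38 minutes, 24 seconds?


Hours: 22 × 3600 = 79200
Minutes: 38 × 60 = 2280
Seconds: 24
Total = 79200 + 2280 + 24 = 81504

81504 seconds


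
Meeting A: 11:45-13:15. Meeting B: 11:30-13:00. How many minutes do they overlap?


75 minutes

Meeting A: 705-795 (in minutes from midnight)
Meeting B: 690-780
Overlap start = max(705, 690) = 705
Overlap end = min(795, 780) = 780
Overlap = max(0, 780 - 705) = 75 min


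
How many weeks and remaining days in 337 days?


48 weeks 1 days

Weeks: 337 ÷ 7 = 48 remainder 1


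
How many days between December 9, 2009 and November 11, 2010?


From December 9, 2009 to November 11, 2010
Rest of December 2009: 31 - 9 = 22
Full months: January 31, February 2010 28, March 31, April 30, May 31, June 30, July 31, August 31, September 30, October 31
Days into November 2010: 11
Total = 22 + 31 + 28 + 31 + 30 + 31 + 30 + 31 + 31 + 30 + 31 + 11 = 337 days

337 days


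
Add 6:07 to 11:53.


18:00

Start: 713 minutes from midnight
Add: 367 minutes
Total: 1080 minutes
Hours: 1080 ÷ 60 = 18 remainder 0


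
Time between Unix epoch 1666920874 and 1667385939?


Difference = 1667385939 - 1666920874 = 465065 seconds
In hours: 465065 / 3600 ≈ 129.2
In days: 465065 / 86400 ≈ 5.38

465065 seconds (129.2 hours / 5.38 days)


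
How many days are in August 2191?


31 days

Month: August (month 8)
August has 31 days


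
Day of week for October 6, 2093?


Tuesday

Zeller's congruence:
q=6, m=10, k=93, j=20
h = (6 + ⌊13×11/5⌋ + 93 + ⌊93/4⌋ + ⌊20/4⌋ - 2×20) mod 7
= (6 + 28 + 93 + 23 + 5 - 40) mod 7
= 115 mod 7 = 3
h=3 → Tuesday


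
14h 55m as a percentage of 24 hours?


Total minutes: 14×60 + 55 = 895
Day = 24×60 = 1440 minutes
Fraction = 895/1440 ≈ 0.6215
As a percentage: 895/1440 × 100 ≈ 62.15%

0.6215 (62.15%)


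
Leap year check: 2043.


Rules: divisible by 4 AND (not by 100 OR by 400)
2043 ÷ 4 = 510 remainder 3 → not divisible by 4
Not divisible by 4 → not a leap year

No


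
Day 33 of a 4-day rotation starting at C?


Shift C

Shifts: A, B, C, D
Start: C (index 2)
Day 33: (2 + 33 - 1) mod 4
= 34 mod 4
= 2
Index 2 → shift C


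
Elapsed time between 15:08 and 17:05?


End time in minutes: 17×60 + 5 = 1025
Start time in minutes: 15×60 + 8 = 908
Difference = 1025 - 908 = 117 minutes
= 1 hours 57 minutes

1h 57m


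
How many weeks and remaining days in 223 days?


Weeks: 223 ÷ 7 = 31 remainder 6

31 weeks 6 days


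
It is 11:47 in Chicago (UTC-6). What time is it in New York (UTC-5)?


12:47

Time difference = UTC-5 - UTC-6 = +1 hours
New hour = (11 + 1) mod 24
= 12 mod 24 = 12
Minutes unchanged → 12:47


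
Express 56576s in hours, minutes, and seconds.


15h 42m 56s

Hours: 56576 ÷ 3600 = 15 remainder 2576
Minutes: 2576 ÷ 60 = 42 remainder 56
Seconds: 56


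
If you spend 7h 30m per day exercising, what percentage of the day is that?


Time: 450 minutes
Day: 1440 minutes
Percentage = (450/1440) × 100 ≈ 31.3%

31.3%


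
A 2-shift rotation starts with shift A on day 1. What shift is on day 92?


Shifts: A, B
Start: A (index 0)
Day 92: (0 + 92 - 1) mod 2
= 91 mod 2
= 1
Index 1 → shift B

Shift B


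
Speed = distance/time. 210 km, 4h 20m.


Distance: 210 km
Time: 4h 20m = 260 min = 260/60 = 13/3 hours
Speed = 210 ÷ (13/3) = 210 × 3 / 13 = 630/13 ≈ 48.5 km/h

48.5 km/h


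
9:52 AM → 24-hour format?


Input: 9:52 AM
AM hour stays: 9

09:52


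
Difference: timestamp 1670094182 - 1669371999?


Difference = 1670094182 - 1669371999 = 722183 seconds
In hours: 722183 / 3600 ≈ 200.6
In days: 722183 / 86400 ≈ 8.36

722183 seconds (200.6 hours / 8.36 days)


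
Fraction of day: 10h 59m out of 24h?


Total minutes: 10×60 + 59 = 659
Day = 24×60 = 1440 minutes
Fraction = 659/1440 ≈ 0.4576
As a percentage: 659/1440 × 100 ≈ 45.76%

0.4576 (45.76%)


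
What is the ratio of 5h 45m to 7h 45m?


23:31 (0.74)

Duration 1: 345 minutes
Duration 2: 465 minutes
Ratio = 345:465
GCD = 15
Simplified = 23:31
As a decimal: 23/31 ≈ 0.74


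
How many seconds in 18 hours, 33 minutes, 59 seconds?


66839 seconds

Hours: 18 × 3600 = 64800
Minutes: 33 × 60 = 1980
Seconds: 59
Total = 64800 + 1980 + 59 = 66839


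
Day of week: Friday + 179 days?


Start: Friday (index 4)
(4 + 179) mod 7
= 183 mod 7
= 1
Index 1 → Tuesday

Tuesday


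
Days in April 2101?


30 days

Month: April (month 4)
April has 30 days


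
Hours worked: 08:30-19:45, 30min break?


10h 45m (645 minutes)

Total time = (19×60+45) - (8×60+30)
= 1185 - 510 = 675 min
Minus break: 675 - 30 = 645 min
= 10h 45m


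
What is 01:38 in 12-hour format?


Hour: 1
1 < 12 → AM

1:38 AM


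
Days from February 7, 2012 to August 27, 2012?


From February 7, 2012 to August 27, 2012
Rest of February 2012: 29 - 7 = 22
Full months: March 31, April 30, May 31, June 30, July 31
Days into August 2012: 27
Total = 22 + 31 + 30 + 31 + 30 + 31 + 27 = 202 days

202 days


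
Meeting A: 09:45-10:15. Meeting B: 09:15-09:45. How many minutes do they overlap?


Meeting A: 585-615 (in minutes from midnight)
Meeting B: 555-585
Overlap start = max(585, 555) = 585
Overlap end = min(615, 585) = 585
Overlap = max(0, 585 - 585) = 0 min

0 minutes


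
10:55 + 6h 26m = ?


17:21

Start: 655 minutes from midnight
Add: 386 minutes
Total: 1041 minutes
Hours: 1041 ÷ 60 = 17 remainder 21


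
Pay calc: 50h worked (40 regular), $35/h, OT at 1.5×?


$1925.00

Regular: 40h × $35 = $1400.00
Overtime: 50 - 40 = 10h
OT pay: 10h × $35 × 1.5 = $525.00
Total = $1400.00 + $525.00 = $1925.00


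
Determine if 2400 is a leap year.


Rules: divisible by 4 AND (not by 100 OR by 400)
2400 ÷ 4 = 600 exactly → divisible by 4
2400 ÷ 100 = 24 exactly → divisible by 100
2400 ÷ 400 = 6 exactly → divisible by 400
Divisible by 400 → leap year

Yes


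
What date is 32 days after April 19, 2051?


Start: April 19, 2051
Add 32 days
April 19 → May 1: 30 - 19 + 1 = 12 days (32 - 12 = 20 left)
May 1 + 20 = May 21, 2051

May 21, 2051


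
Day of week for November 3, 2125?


Saturday

Zeller's congruence:
q=3, m=11, k=25, j=21
h = (3 + ⌊13×12/5⌋ + 25 + ⌊25/4⌋ + ⌊21/4⌋ - 2×21) mod 7
= (3 + 31 + 25 + 6 + 5 - 42) mod 7
= 28 mod 7 = 0
h=0 → Saturday


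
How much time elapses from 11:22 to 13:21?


1h 59m

End time in minutes: 13×60 + 21 = 801
Start time in minutes: 11×60 + 22 = 682
Difference = 801 - 682 = 119 minutes
= 1 hours 59 minutes


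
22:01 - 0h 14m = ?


Start: 1321 minutes from midnight
Subtract: 14 minutes
Remaining: 1321 - 14 = 1307
Hours: 21, Minutes: 47

21:47


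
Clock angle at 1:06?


Hour hand = 1×30 + 6×0.5 = 33.0°
Minute hand = 6×6 = 36°
Difference = |33.0 - 36| = 3.0°

3.0°


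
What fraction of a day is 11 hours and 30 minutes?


0.4792 (47.92%)

Total minutes: 11×60 + 30 = 690
Day = 24×60 = 1440 minutes
Fraction = 690/1440 ≈ 0.4792
As a percentage: 690/1440 × 100 ≈ 47.92%


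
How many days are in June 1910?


Month: June (month 6)
June has 30 days

30 days


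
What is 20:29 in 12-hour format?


Hour: 20
20 - 12 = 8 → PM

8:29 PM


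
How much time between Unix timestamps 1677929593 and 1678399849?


Difference = 1678399849 - 1677929593 = 470256 seconds
In hours: 470256 / 3600 ≈ 130.6
In days: 470256 / 86400 ≈ 5.44

470256 seconds (130.6 hours / 5.44 days)


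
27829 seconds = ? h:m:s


Hours: 27829 ÷ 3600 = 7 remainder 2629
Minutes: 2629 ÷ 60 = 43 remainder 49
Seconds: 49

7h 43m 49s


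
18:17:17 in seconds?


65837 seconds

Hours: 18 × 3600 = 64800
Minutes: 17 × 60 = 1020
Seconds: 17
Total = 64800 + 1020 + 17 = 65837


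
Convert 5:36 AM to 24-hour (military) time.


Input: 5:36 AM
AM hour stays: 5

05:36


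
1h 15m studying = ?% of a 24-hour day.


Time: 75 minutes
Day: 1440 minutes
Percentage = (75/1440) × 100 ≈ 5.2%

5.2%


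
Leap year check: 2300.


Rules: divisible by 4 AND (not by 100 OR by 400)
2300 ÷ 4 = 575 exactly → divisible by 4
2300 ÷ 100 = 23 exactly → divisible by 100
2300 ÷ 400 = 5 remainder 300 → not divisible by 400
Divisible by 100 but not by 400 → not a leap year

No


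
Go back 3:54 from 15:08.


11:14

Start: 908 minutes from midnight
Subtract: 234 minutes
Remaining: 908 - 234 = 674
Hours: 11, Minutes: 14


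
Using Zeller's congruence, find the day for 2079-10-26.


Zeller's congruence:
q=26, m=10, k=79, j=20
h = (26 + ⌊13×11/5⌋ + 79 + ⌊79/4⌋ + ⌊20/4⌋ - 2×20) mod 7
= (26 + 28 + 79 + 19 + 5 - 40) mod 7
= 117 mod 7 = 5
h=5 → Thursday

Thursday


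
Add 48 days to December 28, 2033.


Start: December 28, 2033
Add 48 days
December 28 → January 1: 31 - 28 + 1 = 4 days (48 - 4 = 44 left)
January 1 → February 1: 31 - 1 + 1 = 31 days (44 - 31 = 13 left)
February 1 + 13 = February 14, 2034

February 14, 2034


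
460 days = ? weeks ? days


65 weeks 5 days

Weeks: 460 ÷ 7 = 65 remainder 5


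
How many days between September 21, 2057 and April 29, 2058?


From September 21, 2057 to April 29, 2058
Rest of September 2057: 30 - 21 = 9
Full months: October 31, November 30, December 31, January 31, February 2058 28, March 31
Days into April 2058: 29
Total = 9 + 31 + 30 + 31 + 31 + 28 + 31 + 29 = 220 days

220 days


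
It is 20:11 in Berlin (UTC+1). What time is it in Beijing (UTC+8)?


03:11 (next day)

Time difference = UTC+8 - UTC+1 = +7 hours
New hour = (20 + 7) mod 24
= 27 mod 24 = 3
Minutes unchanged → 03:11; 27 ≥ 24 → next day


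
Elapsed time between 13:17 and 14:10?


0h 53m

End time in minutes: 14×60 + 10 = 850
Start time in minutes: 13×60 + 17 = 797
Difference = 850 - 797 = 53 minutes
= 0 hours 53 minutes


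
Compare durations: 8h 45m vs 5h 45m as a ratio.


35:23 (1.52)

Duration 1: 525 minutes
Duration 2: 345 minutes
Ratio = 525:345
GCD = 15
Simplified = 35:23
As a decimal: 35/23 ≈ 1.52


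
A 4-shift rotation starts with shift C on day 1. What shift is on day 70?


Shifts: A, B, C, D
Start: C (index 2)
Day 70: (2 + 70 - 1) mod 4
= 71 mod 4
= 3
Index 3 → shift D

Shift D


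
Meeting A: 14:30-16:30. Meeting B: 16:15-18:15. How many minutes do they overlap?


Meeting A: 870-990 (in minutes from midnight)
Meeting B: 975-1095
Overlap start = max(870, 975) = 975
Overlap end = min(990, 1095) = 990
Overlap = max(0, 990 - 975) = 15 min

15 minutes


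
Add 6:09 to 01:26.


Start: 86 minutes from midnight
Add: 369 minutes
Total: 455 minutes
Hours: 455 ÷ 60 = 7 remainder 35

07:35


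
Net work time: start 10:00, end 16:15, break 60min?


5h 15m (315 minutes)

Total time = (16×60+15) - (10×60+0)
= 975 - 600 = 375 min
Minus break: 375 - 60 = 315 min
= 5h 15m


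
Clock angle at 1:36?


168.0°

Hour hand = 1×30 + 36×0.5 = 48.0°
Minute hand = 36×6 = 216°
Difference = |48.0 - 216| = 168.0°


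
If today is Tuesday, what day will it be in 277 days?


Start: Tuesday (index 1)
(1 + 277) mod 7
= 278 mod 7
= 5
Index 5 → Saturday

Saturday


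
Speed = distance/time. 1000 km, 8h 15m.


Distance: 1000 km
Time: 8h 15m = 495 min = 495/60 = 33/4 hours
Speed = 1000 ÷ (33/4) = 1000 × 4 / 33 = 4000/33 ≈ 121.2 km/h

121.2 km/h


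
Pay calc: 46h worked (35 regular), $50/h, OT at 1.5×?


$2575.00

Regular: 35h × $50 = $1750.00
Overtime: 46 - 35 = 11h
OT pay: 11h × $50 × 1.5 = $825.00
Total = $1750.00 + $825.00 = $2575.00


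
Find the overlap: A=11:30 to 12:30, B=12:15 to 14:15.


15 minutes

Meeting A: 690-750 (in minutes from midnight)
Meeting B: 735-855
Overlap start = max(690, 735) = 735
Overlap end = min(750, 855) = 750
Overlap = max(0, 750 - 735) = 15 min


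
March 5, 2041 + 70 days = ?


May 14, 2041

Start: March 5, 2041
Add 70 days
March 5 → April 1: 31 - 5 + 1 = 27 days (70 - 27 = 43 left)
April 1 → May 1: 30 - 1 + 1 = 30 days (43 - 30 = 13 left)
May 1 + 13 = May 14, 2041


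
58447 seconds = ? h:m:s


Hours: 58447 ÷ 3600 = 16 remainder 847
Minutes: 847 ÷ 60 = 14 remainder 7
Seconds: 7

16h 14m 7s


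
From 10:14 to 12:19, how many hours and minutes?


2h 5m

End time in minutes: 12×60 + 19 = 739
Start time in minutes: 10×60 + 14 = 614
Difference = 739 - 614 = 125 minutes
= 2 hours 5 minutes


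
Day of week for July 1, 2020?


Zeller's congruence:
q=1, m=7, k=20, j=20
h = (1 + ⌊13×8/5⌋ + 20 + ⌊20/4⌋ + ⌊20/4⌋ - 2×20) mod 7
= (1 + 20 + 20 + 5 + 5 - 40) mod 7
= 11 mod 7 = 4
h=4 → Wednesday

Wednesday


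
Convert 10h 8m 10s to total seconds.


36490 seconds

Hours: 10 × 3600 = 36000
Minutes: 8 × 60 = 480
Seconds: 10
Total = 36000 + 480 + 10 = 36490


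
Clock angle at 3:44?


Hour hand = 3×30 + 44×0.5 = 112.0°
Minute hand = 44×6 = 264°
Difference = |112.0 - 264| = 152.0°

152.0°


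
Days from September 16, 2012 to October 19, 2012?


33 days

From September 16, 2012 to October 19, 2012
Rest of September 2012: 30 - 16 = 14
Days into October 2012: 19
Total = 14 + 19 = 33 days


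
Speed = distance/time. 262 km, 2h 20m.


Distance: 262 km
Time: 2h 20m = 140 min = 140/60 = 7/3 hours
Speed = 262 ÷ (7/3) = 262 × 3 / 7 = 786/7 ≈ 112.3 km/h

112.3 km/h


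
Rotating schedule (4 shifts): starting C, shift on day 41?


Shift C

Shifts: A, B, C, D
Start: C (index 2)
Day 41: (2 + 41 - 1) mod 4
= 42 mod 4
= 2
Index 2 → shift C


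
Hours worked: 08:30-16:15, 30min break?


7h 15m (435 minutes)

Total time = (16×60+15) - (8×60+30)
= 975 - 510 = 465 min
Minus break: 465 - 30 = 435 min
= 7h 15m


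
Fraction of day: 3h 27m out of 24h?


Total minutes: 3×60 + 27 = 207
Day = 24×60 = 1440 minutes
Fraction = 207/1440 ≈ 0.1438
As a percentage: 207/1440 × 100 ≈ 14.38%

0.1438 (14.38%)


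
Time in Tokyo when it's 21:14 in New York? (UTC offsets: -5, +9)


11:14 (next day)

Time difference = UTC+9 - UTC-5 = +14 hours
New hour = (21 + 14) mod 24
= 35 mod 24 = 11
Minutes unchanged → 11:14; 35 ≥ 24 → next day


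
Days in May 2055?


31 days

Month: May (month 5)
May has 31 days


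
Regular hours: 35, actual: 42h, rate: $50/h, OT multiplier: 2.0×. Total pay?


Regular: 35h × $50 = $1750.00
Overtime: 42 - 35 = 7h
OT pay: 7h × $50 × 2.0 = $700.00
Total = $1750.00 + $700.00 = $2450.00

$2450.00


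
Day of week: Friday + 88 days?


Start: Friday (index 4)
(4 + 88) mod 7
= 92 mod 7
= 1
Index 1 → Tuesday

Tuesday


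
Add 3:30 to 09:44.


13:14

Start: 584 minutes from midnight
Add: 210 minutes
Total: 794 minutes
Hours: 794 ÷ 60 = 13 remainder 14


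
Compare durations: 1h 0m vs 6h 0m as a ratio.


1:6 (0.17)

Duration 1: 60 minutes
Duration 2: 360 minutes
Ratio = 60:360
GCD = 60
Simplified = 1:6
As a decimal: 1/6 ≈ 0.17


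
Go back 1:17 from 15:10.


13:53

Start: 910 minutes from midnight
Subtract: 77 minutes
Remaining: 910 - 77 = 833
Hours: 13, Minutes: 53


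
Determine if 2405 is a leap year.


No

Rules: divisible by 4 AND (not by 100 OR by 400)
2405 ÷ 4 = 601 remainder 1 → not divisible by 4
Not divisible by 4 → not a leap year


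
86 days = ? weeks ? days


12 weeks 2 days

Weeks: 86 ÷ 7 = 12 remainder 2


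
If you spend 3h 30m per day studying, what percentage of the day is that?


Time: 210 minutes
Day: 1440 minutes
Percentage = (210/1440) × 100 ≈ 14.6%

14.6%


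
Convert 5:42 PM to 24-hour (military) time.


Input: 5:42 PM
PM: 5 + 12 = 17

17:42


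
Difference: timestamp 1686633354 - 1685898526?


Difference = 1686633354 - 1685898526 = 734828 seconds
In hours: 734828 / 3600 ≈ 204.1
In days: 734828 / 86400 ≈ 8.50

734828 seconds (204.1 hours / 8.50 days)


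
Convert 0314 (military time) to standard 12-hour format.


Hour: 3
3 < 12 → AM

3:14 AM


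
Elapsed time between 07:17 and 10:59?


End time in minutes: 10×60 + 59 = 659
Start time in minutes: 7×60 + 17 = 437
Difference = 659 - 437 = 222 minutes
= 3 hours 42 minutes

3h 42m


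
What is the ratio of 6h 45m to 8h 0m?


Duration 1: 405 minutes
Duration 2: 480 minutes
Ratio = 405:480
GCD = 15
Simplified = 27:32
As a decimal: 27/32 ≈ 0.84

27:32 (0.84)


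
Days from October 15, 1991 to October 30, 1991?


From October 15, 1991 to October 30, 1991
Same month: 30 - 15 = 15 days

15 days


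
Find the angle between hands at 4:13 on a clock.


48.5°

Hour hand = 4×30 + 13×0.5 = 126.5°
Minute hand = 13×6 = 78°
Difference = |126.5 - 78| = 48.5°


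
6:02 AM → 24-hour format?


06:02

Input: 6:02 AM
AM hour stays: 6


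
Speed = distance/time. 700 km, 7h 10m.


Distance: 700 km
Time: 7h 10m = 430 min = 430/60 = 43/6 hours
Speed = 700 ÷ (43/6) = 700 × 6 / 43 = 4200/43 ≈ 97.7 km/h

97.7 km/h


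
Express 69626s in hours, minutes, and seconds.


Hours: 69626 ÷ 3600 = 19 remainder 1226
Minutes: 1226 ÷ 60 = 20 remainder 26
Seconds: 26

19h 20m 26s


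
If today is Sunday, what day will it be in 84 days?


Sunday

Start: Sunday (index 6)
(6 + 84) mod 7
= 90 mod 7
= 6
Index 6 → Sunday


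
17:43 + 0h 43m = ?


18:26

Start: 1063 minutes from midnight
Add: 43 minutes
Total: 1106 minutes
Hours: 1106 ÷ 60 = 18 remainder 26


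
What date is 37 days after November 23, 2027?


December 30, 2027

Start: November 23, 2027
Add 37 days
November 23 → December 1: 30 - 23 + 1 = 8 days (37 - 8 = 29 left)
December 1 + 29 = December 30, 2027


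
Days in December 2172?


Month: December (month 12)
December has 31 days

31 days


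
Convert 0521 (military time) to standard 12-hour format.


5:21 AM

Hour: 5
5 < 12 → AM


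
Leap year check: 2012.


Rules: divisible by 4 AND (not by 100 OR by 400)
2012 ÷ 4 = 503 exactly → divisible by 4
2012 ÷ 100 = 20 remainder 12 → not divisible by 100
Divisible by 4 but not by 100 → leap year

Yes


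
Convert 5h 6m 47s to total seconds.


18407 seconds

Hours: 5 × 3600 = 18000
Minutes: 6 × 60 = 360
Seconds: 47
Total = 18000 + 360 + 47 = 18407


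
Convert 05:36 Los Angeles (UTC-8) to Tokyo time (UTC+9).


22:36

Time difference = UTC+9 - UTC-8 = +17 hours
New hour = (5 + 17) mod 24
= 22 mod 24 = 22
Minutes unchanged → 22:36


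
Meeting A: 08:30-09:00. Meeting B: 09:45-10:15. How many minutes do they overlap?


Meeting A: 510-540 (in minutes from midnight)
Meeting B: 585-615
Overlap start = max(510, 585) = 585
Overlap end = min(540, 615) = 540
Overlap = max(0, 540 - 585) = 0 min

0 minutes


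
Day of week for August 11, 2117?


Wednesday

Zeller's congruence:
q=11, m=8, k=17, j=21
h = (11 + ⌊13×9/5⌋ + 17 + ⌊17/4⌋ + ⌊21/4⌋ - 2×21) mod 7
= (11 + 23 + 17 + 4 + 5 - 42) mod 7
= 18 mod 7 = 4
h=4 → Wednesday


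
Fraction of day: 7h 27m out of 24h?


0.3104 (31.04%)

Total minutes: 7×60 + 27 = 447
Day = 24×60 = 1440 minutes
Fraction = 447/1440 ≈ 0.3104
As a percentage: 447/1440 × 100 ≈ 31.04%


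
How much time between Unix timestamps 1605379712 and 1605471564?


91852 seconds (25.5 hours / 1.06 days)

Difference = 1605471564 - 1605379712 = 91852 seconds
In hours: 91852 / 3600 ≈ 25.5
In days: 91852 / 86400 ≈ 1.06


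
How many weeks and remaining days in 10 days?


1 weeks 3 days

Weeks: 10 ÷ 7 = 1 remainder 3


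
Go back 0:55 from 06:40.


05:45

Start: 400 minutes from midnight
Subtract: 55 minutes
Remaining: 400 - 55 = 345
Hours: 5, Minutes: 45


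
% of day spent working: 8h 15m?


Time: 495 minutes
Day: 1440 minutes
Percentage = (495/1440) × 100 ≈ 34.4%

34.4%


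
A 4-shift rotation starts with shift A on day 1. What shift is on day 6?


Shift B

Shifts: A, B, C, D
Start: A (index 0)
Day 6: (0 + 6 - 1) mod 4
= 5 mod 4
= 1
Index 1 → shift B


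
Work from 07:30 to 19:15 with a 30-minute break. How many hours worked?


Total time = (19×60+15) - (7×60+30)
= 1155 - 450 = 705 min
Minus break: 705 - 30 = 675 min
= 11h 15m

11h 15m (675 minutes)


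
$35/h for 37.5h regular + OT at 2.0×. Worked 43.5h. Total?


Regular: 37.5h × $35 = $1312.50
Overtime: 43.5 - 37.5 = 6.0h
OT pay: 6.0h × $35 × 2.0 = $420.00
Total = $1312.50 + $420.00 = $1732.50

$1732.50


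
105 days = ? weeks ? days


15 weeks 0 days

Weeks: 105 ÷ 7 = 15 remainder 0


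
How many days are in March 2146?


Month: March (month 3)
March has 31 days

31 days


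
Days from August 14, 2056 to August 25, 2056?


11 days

From August 14, 2056 to August 25, 2056
Same month: 25 - 14 = 11 days


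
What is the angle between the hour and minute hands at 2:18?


39.0°

Hour hand = 2×30 + 18×0.5 = 69.0°
Minute hand = 18×6 = 108°
Difference = |69.0 - 108| = 39.0°


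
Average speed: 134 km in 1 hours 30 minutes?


89.3 km/h

Distance: 134 km
Time: 1h 30m = 90 min = 90/60 = 3/2 hours
Speed = 134 ÷ (3/2) = 134 × 2 / 3 = 268/3 ≈ 89.3 km/h


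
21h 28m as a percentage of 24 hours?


Total minutes: 21×60 + 28 = 1288
Day = 24×60 = 1440 minutes
Fraction = 1288/1440 ≈ 0.8944
As a percentage: 1288/1440 × 100 ≈ 89.44%

0.8944 (89.44%)


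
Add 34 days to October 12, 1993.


November 15, 1993

Start: October 12, 1993
Add 34 days
October 12 → November 1: 31 - 12 + 1 = 20 days (34 - 20 = 14 left)
November 1 + 14 = November 15, 1993


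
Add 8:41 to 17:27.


02:08 (next day)

Start: 1047 minutes from midnight
Add: 521 minutes
Total: 1568 minutes
Hours: 1568 ÷ 60 = 26 remainder 8
26 ≥ 24 → 26 - 24 = 2 (next day)


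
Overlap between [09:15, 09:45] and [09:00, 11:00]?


Meeting A: 555-585 (in minutes from midnight)
Meeting B: 540-660
Overlap start = max(555, 540) = 555
Overlap end = min(585, 660) = 585
Overlap = max(0, 585 - 555) = 30 min

30 minutes


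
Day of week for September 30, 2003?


Zeller's congruence:
q=30, m=9, k=3, j=20
h = (30 + ⌊13×10/5⌋ + 3 + ⌊3/4⌋ + ⌊20/4⌋ - 2×20) mod 7
= (30 + 26 + 3 + 0 + 5 - 40) mod 7
= 24 mod 7 = 3
h=3 → Tuesday

Tuesday


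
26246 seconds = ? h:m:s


Hours: 26246 ÷ 3600 = 7 remainder 1046
Minutes: 1046 ÷ 60 = 17 remainder 26
Seconds: 26

7h 17m 26s


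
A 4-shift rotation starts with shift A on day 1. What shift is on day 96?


Shift D

Shifts: A, B, C, D
Start: A (index 0)
Day 96: (0 + 96 - 1) mod 4
= 95 mod 4
= 3
Index 3 → shift D


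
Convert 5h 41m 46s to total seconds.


20506 seconds

Hours: 5 × 3600 = 18000
Minutes: 41 × 60 = 2460
Seconds: 46
Total = 18000 + 2460 + 46 = 20506


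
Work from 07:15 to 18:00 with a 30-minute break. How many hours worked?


Total time = (18×60+0) - (7×60+15)
= 1080 - 435 = 645 min
Minus break: 645 - 30 = 615 min
= 10h 15m

10h 15m (615 minutes)


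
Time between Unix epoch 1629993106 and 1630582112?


589006 seconds (163.6 hours / 6.82 days)

Difference = 1630582112 - 1629993106 = 589006 seconds
In hours: 589006 / 3600 ≈ 163.6
In days: 589006 / 86400 ≈ 6.82


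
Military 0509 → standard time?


Hour: 5
5 < 12 → AM

5:09 AM


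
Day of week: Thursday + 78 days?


Friday

Start: Thursday (index 3)
(3 + 78) mod 7
= 81 mod 7
= 4
Index 4 → Friday


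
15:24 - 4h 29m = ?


Start: 924 minutes from midnight
Subtract: 269 minutes
Remaining: 924 - 269 = 655
Hours: 10, Minutes: 55

10:55


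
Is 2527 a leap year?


Rules: divisible by 4 AND (not by 100 OR by 400)
2527 ÷ 4 = 631 remainder 3 → not divisible by 4
Not divisible by 4 → not a leap year

No


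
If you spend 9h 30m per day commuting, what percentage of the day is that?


Time: 570 minutes
Day: 1440 minutes
Percentage = (570/1440) × 100 ≈ 39.6%

39.6%


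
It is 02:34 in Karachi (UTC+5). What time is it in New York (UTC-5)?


16:34 (previous day)

Time difference = UTC-5 - UTC+5 = -10 hours
New hour = (2 -10) mod 24
= -8 mod 24 = 16
Minutes unchanged → 16:34; -8 < 0 → previous day


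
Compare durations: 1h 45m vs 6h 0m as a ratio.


7:24 (0.29)

Duration 1: 105 minutes
Duration 2: 360 minutes
Ratio = 105:360
GCD = 15
Simplified = 7:24
As a decimal: 7/24 ≈ 0.29


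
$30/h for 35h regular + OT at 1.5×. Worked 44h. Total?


Regular: 35h × $30 = $1050.00
Overtime: 44 - 35 = 9h
OT pay: 9h × $30 × 1.5 = $405.00
Total = $1050.00 + $405.00 = $1455.00

$1455.00


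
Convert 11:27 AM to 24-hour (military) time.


Input: 11:27 AM
AM hour stays: 11

11:27


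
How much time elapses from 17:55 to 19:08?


End time in minutes: 19×60 + 8 = 1148
Start time in minutes: 17×60 + 55 = 1075
Difference = 1148 - 1075 = 73 minutes
= 1 hours 13 minutes

1h 13m


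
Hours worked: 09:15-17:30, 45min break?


7h 30m (450 minutes)

Total time = (17×60+30) - (9×60+15)
= 1050 - 555 = 495 min
Minus break: 495 - 45 = 450 min
= 7h 30m


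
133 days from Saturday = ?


Saturday

Start: Saturday (index 5)
(5 + 133) mod 7
= 138 mod 7
= 5
Index 5 → Saturday


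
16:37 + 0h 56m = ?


Start: 997 minutes from midnight
Add: 56 minutes
Total: 1053 minutes
Hours: 1053 ÷ 60 = 17 remainder 33

17:33


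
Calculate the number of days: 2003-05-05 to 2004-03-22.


From May 5, 2003 to March 22, 2004
Rest of May 2003: 31 - 5 = 26
Full months: June 30, July 31, August 31, September 30, October 31, November 30, December 31, January 31, February 2004 29
Days into March 2004: 22
Total = 26 + 30 + 31 + 31 + 30 + 31 + 30 + 31 + 31 + 29 + 22 = 322 days

322 days


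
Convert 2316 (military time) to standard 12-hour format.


11:16 PM

Hour: 23
23 - 12 = 11 → PM


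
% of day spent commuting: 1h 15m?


5.2%

Time: 75 minutes
Day: 1440 minutes
Percentage = (75/1440) × 100 ≈ 5.2%


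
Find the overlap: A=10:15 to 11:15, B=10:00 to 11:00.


45 minutes

Meeting A: 615-675 (in minutes from midnight)
Meeting B: 600-660
Overlap start = max(615, 600) = 615
Overlap end = min(675, 660) = 660
Overlap = max(0, 660 - 615) = 45 min


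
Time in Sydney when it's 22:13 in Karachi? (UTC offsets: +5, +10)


03:13 (next day)

Time difference = UTC+10 - UTC+5 = +5 hours
New hour = (22 + 5) mod 24
= 27 mod 24 = 3
Minutes unchanged → 03:13; 27 ≥ 24 → next day


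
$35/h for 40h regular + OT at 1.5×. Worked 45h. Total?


Regular: 40h × $35 = $1400.00
Overtime: 45 - 40 = 5h
OT pay: 5h × $35 × 1.5 = $262.50
Total = $1400.00 + $262.50 = $1662.50

$1662.50


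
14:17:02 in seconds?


51422 seconds

Hours: 14 × 3600 = 50400
Minutes: 17 × 60 = 1020
Seconds: 2
Total = 50400 + 1020 + 2 = 51422


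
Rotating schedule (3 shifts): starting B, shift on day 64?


Shift B

Shifts: A, B, C
Start: B (index 1)
Day 64: (1 + 64 - 1) mod 3
= 64 mod 3
= 1
Index 1 → shift B


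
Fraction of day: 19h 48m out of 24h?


0.8250 (82.50%)

Total minutes: 19×60 + 48 = 1188
Day = 24×60 = 1440 minutes
Fraction = 1188/1440 = 0.8250
As a percentage: 1188/1440 × 100 = 82.50%


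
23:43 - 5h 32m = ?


18:11

Start: 1423 minutes from midnight
Subtract: 332 minutes
Remaining: 1423 - 332 = 1091
Hours: 18, Minutes: 11


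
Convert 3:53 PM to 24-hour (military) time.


15:53

Input: 3:53 PM
PM: 3 + 12 = 15


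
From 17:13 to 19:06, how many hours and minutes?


End time in minutes: 19×60 + 6 = 1146
Start time in minutes: 17×60 + 13 = 1033
Difference = 1146 - 1033 = 113 minutes
= 1 hours 53 minutes

1h 53m


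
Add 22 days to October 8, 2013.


October 30, 2013

Start: October 8, 2013
Add 22 days
October 8 + 22 = October 30, 2013


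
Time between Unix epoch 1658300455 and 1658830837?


Difference = 1658830837 - 1658300455 = 530382 seconds
In hours: 530382 / 3600 ≈ 147.3
In days: 530382 / 86400 ≈ 6.14

530382 seconds (147.3 hours / 6.14 days)


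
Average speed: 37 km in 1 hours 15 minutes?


29.6 km/h

Distance: 37 km
Time: 1h 15m = 75 min = 75/60 = 5/4 hours
Speed = 37 ÷ (5/4) = 37 × 4 / 5 = 148/5 = 29.6 km/h


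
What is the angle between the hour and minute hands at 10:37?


96.5°

Hour hand = 10×30 + 37×0.5 = 318.5°
Minute hand = 37×6 = 222°
Difference = |318.5 - 222| = 96.5°


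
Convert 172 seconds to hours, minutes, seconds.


Hours: 172 ÷ 3600 = 0 remainder 172
Minutes: 172 ÷ 60 = 2 remainder 52
Seconds: 52

0h 2m 52s


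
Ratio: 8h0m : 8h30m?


16:17 (0.94)

Duration 1: 480 minutes
Duration 2: 510 minutes
Ratio = 480:510
GCD = 30
Simplified = 16:17
As a decimal: 16/17 ≈ 0.94


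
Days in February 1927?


Month: February (month 2)
February: 28 or 29 (leap year)
1927 leap year? No

28 days


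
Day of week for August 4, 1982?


Zeller's congruence:
q=4, m=8, k=82, j=19
h = (4 + ⌊13×9/5⌋ + 82 + ⌊82/4⌋ + ⌊19/4⌋ - 2×19) mod 7
= (4 + 23 + 82 + 20 + 4 - 38) mod 7
= 95 mod 7 = 4
h=4 → Wednesday

Wednesday


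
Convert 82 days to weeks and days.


Weeks: 82 ÷ 7 = 11 remainder 5

11 weeks 5 days


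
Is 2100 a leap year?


No

Rules: divisible by 4 AND (not by 100 OR by 400)
2100 ÷ 4 = 525 exactly → divisible by 4
2100 ÷ 100 = 21 exactly → divisible by 100
2100 ÷ 400 = 5 remainder 100 → not divisible by 400
Divisible by 100 but not by 400 → not a leap year


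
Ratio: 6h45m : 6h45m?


1:1 (1.00)

Duration 1: 405 minutes
Duration 2: 405 minutes
Ratio = 405:405
GCD = 405
Simplified = 1:1
As a decimal: 1/1 = 1.00


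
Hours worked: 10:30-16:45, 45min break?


5h 30m (330 minutes)

Total time = (16×60+45) - (10×60+30)
= 1005 - 630 = 375 min
Minus break: 375 - 45 = 330 min
= 5h 30m


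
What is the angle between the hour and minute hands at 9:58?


49.0°

Hour hand = 9×30 + 58×0.5 = 299.0°
Minute hand = 58×6 = 348°
Difference = |299.0 - 348| = 49.0°


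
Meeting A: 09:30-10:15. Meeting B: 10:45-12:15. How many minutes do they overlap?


0 minutes

Meeting A: 570-615 (in minutes from midnight)
Meeting B: 645-735
Overlap start = max(570, 645) = 645
Overlap end = min(615, 735) = 615
Overlap = max(0, 615 - 645) = 0 min


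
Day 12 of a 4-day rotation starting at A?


Shift D

Shifts: A, B, C, D
Start: A (index 0)
Day 12: (0 + 12 - 1) mod 4
= 11 mod 4
= 3
Index 3 → shift D


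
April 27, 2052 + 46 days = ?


Start: April 27, 2052
Add 46 days
April 27 → May 1: 30 - 27 + 1 = 4 days (46 - 4 = 42 left)
May 1 → June 1: 31 - 1 + 1 = 31 days (42 - 31 = 11 left)
June 1 + 11 = June 12, 2052

June 12, 2052


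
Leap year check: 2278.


Rules: divisible by 4 AND (not by 100 OR by 400)
2278 ÷ 4 = 569 remainder 2 → not divisible by 4
Not divisible by 4 → not a leap year

No


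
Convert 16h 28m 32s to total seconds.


59312 seconds

Hours: 16 × 3600 = 57600
Minutes: 28 × 60 = 1680
Seconds: 32
Total = 57600 + 1680 + 32 = 59312


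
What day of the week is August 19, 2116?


Wednesday

Zeller's congruence:
q=19, m=8, k=16, j=21
h = (19 + ⌊13×9/5⌋ + 16 + ⌊16/4⌋ + ⌊21/4⌋ - 2×21) mod 7
= (19 + 23 + 16 + 4 + 5 - 42) mod 7
= 25 mod 7 = 4
h=4 → Wednesday


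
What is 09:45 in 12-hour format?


Hour: 9
9 < 12 → AM

9:45 AM


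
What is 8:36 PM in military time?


20:36

Input: 8:36 PM
PM: 8 + 12 = 20


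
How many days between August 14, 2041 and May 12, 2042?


271 days

From August 14, 2041 to May 12, 2042
Rest of August 2041: 31 - 14 = 17
Full months: September 30, October 31, November 30, December 31, January 31, February 2042 28, March 31, April 30
Days into May 2042: 12
Total = 17 + 30 + 31 + 30 + 31 + 31 + 28 + 31 + 30 + 12 = 271 days


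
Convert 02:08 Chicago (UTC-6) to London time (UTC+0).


Time difference = UTC+0 - UTC-6 = +6 hours
New hour = (2 + 6) mod 24
= 8 mod 24 = 8
Minutes unchanged → 08:08

08:08


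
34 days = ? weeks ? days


Weeks: 34 ÷ 7 = 4 remainder 6

4 weeks 6 days


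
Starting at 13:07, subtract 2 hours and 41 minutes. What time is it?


10:26

Start: 787 minutes from midnight
Subtract: 161 minutes
Remaining: 787 - 161 = 626
Hours: 10, Minutes: 26


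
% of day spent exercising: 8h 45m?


36.5%

Time: 525 minutes
Day: 1440 minutes
Percentage = (525/1440) × 100 ≈ 36.5%


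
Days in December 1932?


Month: December (month 12)
December has 31 days

31 days


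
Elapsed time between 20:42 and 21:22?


0h 40m

End time in minutes: 21×60 + 22 = 1282
Start time in minutes: 20×60 + 42 = 1242
Difference = 1282 - 1242 = 40 minutes
= 0 hours 40 minutes


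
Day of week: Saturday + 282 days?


Start: Saturday (index 5)
(5 + 282) mod 7
= 287 mod 7
= 0
Index 0 → Monday

Monday


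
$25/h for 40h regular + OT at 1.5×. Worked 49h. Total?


$1337.50

Regular: 40h × $25 = $1000.00
Overtime: 49 - 40 = 9h
OT pay: 9h × $25 × 1.5 = $337.50
Total = $1000.00 + $337.50 = $1337.50


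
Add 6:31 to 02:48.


Start: 168 minutes from midnight
Add: 391 minutes
Total: 559 minutes
Hours: 559 ÷ 60 = 9 remainder 19

09:19


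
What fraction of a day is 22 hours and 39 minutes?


0.9438 (94.38%)

Total minutes: 22×60 + 39 = 1359
Day = 24×60 = 1440 minutes
Fraction = 1359/1440 ≈ 0.9438
As a percentage: 1359/1440 × 100 ≈ 94.38%


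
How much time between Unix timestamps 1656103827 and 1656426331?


322504 seconds (89.6 hours / 3.73 days)

Difference = 1656426331 - 1656103827 = 322504 seconds
In hours: 322504 / 3600 ≈ 89.6
In days: 322504 / 86400 ≈ 3.73


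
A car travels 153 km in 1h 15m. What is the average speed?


122.4 km/h

Distance: 153 km
Time: 1h 15m = 75 min = 75/60 = 5/4 hours
Speed = 153 ÷ (5/4) = 153 × 4 / 5 = 612/5 = 122.4 km/h


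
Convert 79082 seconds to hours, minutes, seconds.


Hours: 79082 ÷ 3600 = 21 remainder 3482
Minutes: 3482 ÷ 60 = 58 remainder 2
Seconds: 2

21h 58m 2s


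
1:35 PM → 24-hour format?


13:35

Input: 1:35 PM
PM: 1 + 12 = 13


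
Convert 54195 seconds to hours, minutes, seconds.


Hours: 54195 ÷ 3600 = 15 remainder 195
Minutes: 195 ÷ 60 = 3 remainder 15
Seconds: 15

15h 3m 15s


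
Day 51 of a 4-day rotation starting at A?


Shifts: A, B, C, D
Start: A (index 0)
Day 51: (0 + 51 - 1) mod 4
= 50 mod 4
= 2
Index 2 → shift C

Shift C


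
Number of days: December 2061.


Month: December (month 12)
December has 31 days

31 days


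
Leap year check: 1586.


No

Rules: divisible by 4 AND (not by 100 OR by 400)
1586 ÷ 4 = 396 remainder 2 → not divisible by 4
Not divisible by 4 → not a leap year


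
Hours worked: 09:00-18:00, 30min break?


Total time = (18×60+0) - (9×60+0)
= 1080 - 540 = 540 min
Minus break: 540 - 30 = 510 min
= 8h 30m

8h 30m (510 minutes)


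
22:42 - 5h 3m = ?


Start: 1362 minutes from midnight
Subtract: 303 minutes
Remaining: 1362 - 303 = 1059
Hours: 17, Minutes: 39

17:39


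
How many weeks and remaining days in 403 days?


57 weeks 4 days

Weeks: 403 ÷ 7 = 57 remainder 4


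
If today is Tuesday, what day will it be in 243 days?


Start: Tuesday (index 1)
(1 + 243) mod 7
= 244 mod 7
= 6
Index 6 → Sunday

Sunday


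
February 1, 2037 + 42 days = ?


Start: February 1, 2037
Add 42 days
February 1 → March 1: 28 - 1 + 1 = 28 days (42 - 28 = 14 left)
March 1 + 14 = March 15, 2037

March 15, 2037


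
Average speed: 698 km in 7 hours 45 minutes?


Distance: 698 km
Time: 7h 45m = 465 min = 465/60 = 31/4 hours
Speed = 698 ÷ (31/4) = 698 × 4 / 31 = 2792/31 ≈ 90.1 km/h

90.1 km/h


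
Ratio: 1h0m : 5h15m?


4:21 (0.19)

Duration 1: 60 minutes
Duration 2: 315 minutes
Ratio = 60:315
GCD = 15
Simplified = 4:21
As a decimal: 4/21 ≈ 0.19


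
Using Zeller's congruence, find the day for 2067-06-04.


Zeller's congruence:
q=4, m=6, k=67, j=20
h = (4 + ⌊13×7/5⌋ + 67 + ⌊67/4⌋ + ⌊20/4⌋ - 2×20) mod 7
= (4 + 18 + 67 + 16 + 5 - 40) mod 7
= 70 mod 7 = 0
h=0 → Saturday

Saturday


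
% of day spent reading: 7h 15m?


Time: 435 minutes
Day: 1440 minutes
Percentage = (435/1440) × 100 ≈ 30.2%

30.2%


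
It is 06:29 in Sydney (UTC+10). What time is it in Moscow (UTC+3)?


Time difference = UTC+3 - UTC+10 = -7 hours
New hour = (6 -7) mod 24
= -1 mod 24 = 23
Minutes unchanged → 23:29; -1 < 0 → previous day

23:29 (previous day)


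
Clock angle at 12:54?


63.0°

Hour hand (12 ≡ 0 on the dial): 0×30 + 54×0.5 = 27.0°
Minute hand = 54×6 = 324°
Difference = |27.0 - 324| = 297.0°
Since > 180°: 360 - 297.0 = 63.0°


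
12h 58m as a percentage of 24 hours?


0.5403 (54.03%)

Total minutes: 12×60 + 58 = 778
Day = 24×60 = 1440 minutes
Fraction = 778/1440 ≈ 0.5403
As a percentage: 778/1440 × 100 ≈ 54.03%


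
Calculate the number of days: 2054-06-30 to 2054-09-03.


From June 30, 2054 to September 3, 2054
Rest of June 2054: 30 - 30 = 0
Full months: July 31, August 31
Days into September 2054: 3
Total = 0 + 31 + 31 + 3 = 65 days

65 days


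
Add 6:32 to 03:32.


Start: 212 minutes from midnight
Add: 392 minutes
Total: 604 minutes
Hours: 604 ÷ 60 = 10 remainder 4

10:04


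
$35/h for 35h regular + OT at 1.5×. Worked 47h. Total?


$1855.00

Regular: 35h × $35 = $1225.00
Overtime: 47 - 35 = 12h
OT pay: 12h × $35 × 1.5 = $630.00
Total = $1225.00 + $630.00 = $1855.00


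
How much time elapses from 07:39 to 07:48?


0h 9m

End time in minutes: 7×60 + 48 = 468
Start time in minutes: 7×60 + 39 = 459
Difference = 468 - 459 = 9 minutes
= 0 hours 9 minutes


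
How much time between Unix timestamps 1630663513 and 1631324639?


661126 seconds (183.6 hours / 7.65 days)

Difference = 1631324639 - 1630663513 = 661126 seconds
In hours: 661126 / 3600 ≈ 183.6
In days: 661126 / 86400 ≈ 7.65


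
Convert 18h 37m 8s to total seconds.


Hours: 18 × 3600 = 64800
Minutes: 37 × 60 = 2220
Seconds: 8
Total = 64800 + 2220 + 8 = 67028

67028 seconds


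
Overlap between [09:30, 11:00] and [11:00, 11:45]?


0 minutes

Meeting A: 570-660 (in minutes from midnight)
Meeting B: 660-705
Overlap start = max(570, 660) = 660
Overlap end = min(660, 705) = 660
Overlap = max(0, 660 - 660) = 0 min


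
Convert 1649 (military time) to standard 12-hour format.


4:49 PM

Hour: 16
16 - 12 = 4 → PM


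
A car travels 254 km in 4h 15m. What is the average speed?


Distance: 254 km
Time: 4h 15m = 255 min = 255/60 = 17/4 hours
Speed = 254 ÷ (17/4) = 254 × 4 / 17 = 1016/17 ≈ 59.8 km/h

59.8 km/h


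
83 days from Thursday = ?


Start: Thursday (index 3)
(3 + 83) mod 7
= 86 mod 7
= 2
Index 2 → Wednesday

Wednesday


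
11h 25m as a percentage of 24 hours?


Total minutes: 11×60 + 25 = 685
Day = 24×60 = 1440 minutes
Fraction = 685/1440 ≈ 0.4757
As a percentage: 685/1440 × 100 ≈ 47.57%

0.4757 (47.57%)


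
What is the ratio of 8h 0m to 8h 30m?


Duration 1: 480 minutes
Duration 2: 510 minutes
Ratio = 480:510
GCD = 30
Simplified = 16:17
As a decimal: 16/17 ≈ 0.94

16:17 (0.94)


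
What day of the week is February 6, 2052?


Tuesday

Zeller's congruence:
q=6, m=14, k=51, j=20
h = (6 + ⌊13×15/5⌋ + 51 + ⌊51/4⌋ + ⌊20/4⌋ - 2×20) mod 7
= (6 + 39 + 51 + 12 + 5 - 40) mod 7
= 73 mod 7 = 3
h=3 → Tuesday


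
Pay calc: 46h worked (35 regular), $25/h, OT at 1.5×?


Regular: 35h × $25 = $875.00
Overtime: 46 - 35 = 11h
OT pay: 11h × $25 × 1.5 = $412.50
Total = $875.00 + $412.50 = $1287.50

$1287.50


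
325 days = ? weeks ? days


Weeks: 325 ÷ 7 = 46 remainder 3

46 weeks 3 days


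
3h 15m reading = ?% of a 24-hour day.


13.5%

Time: 195 minutes
Day: 1440 minutes
Percentage = (195/1440) × 100 ≈ 13.5%
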